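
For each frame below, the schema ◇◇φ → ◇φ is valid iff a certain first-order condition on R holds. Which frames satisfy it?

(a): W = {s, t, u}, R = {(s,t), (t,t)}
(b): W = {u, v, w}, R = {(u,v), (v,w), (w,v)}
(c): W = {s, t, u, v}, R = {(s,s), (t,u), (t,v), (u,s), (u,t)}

This is the axiom for transitivity; its first-order frame correspondent is ∀x ∀y ∀z (Rxy ∧ Ryz → Rxz).
(a): satisfies the condition.
(b): fails — Ruv and Rvw but not Ruw.
(c): fails — Rut and Rtv but not Ruv.

(a)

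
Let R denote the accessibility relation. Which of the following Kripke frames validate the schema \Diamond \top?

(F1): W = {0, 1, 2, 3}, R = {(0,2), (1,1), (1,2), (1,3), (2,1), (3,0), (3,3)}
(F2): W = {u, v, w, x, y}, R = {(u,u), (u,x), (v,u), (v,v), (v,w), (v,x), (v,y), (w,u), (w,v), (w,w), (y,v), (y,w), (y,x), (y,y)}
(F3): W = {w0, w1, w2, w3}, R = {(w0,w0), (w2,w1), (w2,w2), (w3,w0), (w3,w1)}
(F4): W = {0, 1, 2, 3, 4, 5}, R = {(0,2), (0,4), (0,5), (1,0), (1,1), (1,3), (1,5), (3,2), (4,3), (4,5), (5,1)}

(F1)

This is the axiom for seriality; its first-order frame correspondent is \forall x \exists y Rxy.
(F1): ✓.
(F2): fails — world x has no successor.
(F3): fails — world w1 has no successor.
(F4): fails — world 2 has no successor.
Valid on: (F1).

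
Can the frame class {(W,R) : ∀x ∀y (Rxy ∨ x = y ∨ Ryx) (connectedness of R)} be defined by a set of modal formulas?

Modal frame validity is preserved under disjoint unions.
Take 2 disjoint single-world reflexive frames: each is trivially connected, but their disjoint union has 2 worlds with no edge between distinct components, so it is not connected.
Hence connectedness of R is not modally definable.

No — not modally definable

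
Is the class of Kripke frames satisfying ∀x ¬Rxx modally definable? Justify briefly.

If a class were modally definable it would be closed under surjective bounded morphisms (Goldblatt–Thomason).
The 5-cycle (worlds a,b,c,d,e with a→b→c→d→e→a) is irreflexive, and the map sending every world to a single reflexive point • is a surjective bounded morphism (forth: every edge maps to (•,•); back: every world has a successor). So any modal formula valid on the 5-cycle is also valid on the reflexive point, which is not irreflexive.
So the class is not modally definable.

Not modally definable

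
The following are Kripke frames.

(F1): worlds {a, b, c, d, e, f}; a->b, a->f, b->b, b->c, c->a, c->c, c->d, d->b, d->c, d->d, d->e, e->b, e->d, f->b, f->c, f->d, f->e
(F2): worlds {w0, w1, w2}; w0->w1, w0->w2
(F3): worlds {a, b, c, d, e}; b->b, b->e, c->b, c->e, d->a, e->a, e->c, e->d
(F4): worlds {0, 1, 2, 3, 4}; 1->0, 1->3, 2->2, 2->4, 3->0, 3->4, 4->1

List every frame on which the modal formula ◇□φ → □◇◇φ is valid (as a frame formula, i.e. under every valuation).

(F1)

This is the axiom for a generalized confluence (Geach) condition; its first-order frame correspondent is ∀x ∀y ∀z ((xRy ∧ xRz) → ∃w (yRw ∧ zR²w)).
(F1): ✓.
(F2): fails — w0Rw1, w0Rw1 but no w with w1Rw and w1R²w.
(F3): fails — dRa, dRa but no w with aRw and aR²w.
(F4): fails — 1R0, 1R0 but no w with 0Rw and 0R²w.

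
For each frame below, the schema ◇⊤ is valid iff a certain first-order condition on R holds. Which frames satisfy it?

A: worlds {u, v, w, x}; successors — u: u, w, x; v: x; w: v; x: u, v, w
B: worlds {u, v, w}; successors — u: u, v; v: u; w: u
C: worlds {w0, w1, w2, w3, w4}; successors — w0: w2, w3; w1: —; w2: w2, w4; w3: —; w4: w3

The schema corresponds to seriality: ∀x ∃y Rxy.
A: holds.
B: holds.
C: fails — world w1 has no successor.
Valid on: A, B.

A, B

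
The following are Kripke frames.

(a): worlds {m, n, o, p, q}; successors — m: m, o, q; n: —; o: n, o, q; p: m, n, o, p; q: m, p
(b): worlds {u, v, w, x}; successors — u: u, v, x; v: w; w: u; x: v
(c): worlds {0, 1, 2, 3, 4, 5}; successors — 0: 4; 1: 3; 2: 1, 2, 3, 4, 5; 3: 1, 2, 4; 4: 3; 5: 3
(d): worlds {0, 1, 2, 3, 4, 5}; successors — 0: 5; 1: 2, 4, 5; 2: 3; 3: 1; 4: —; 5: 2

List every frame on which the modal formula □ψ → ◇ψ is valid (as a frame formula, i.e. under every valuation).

This is the axiom for seriality; its first-order frame correspondent is ∀x ∃y Rxy.
(a): fails — world n has no successor.
(b): ✓.
(c): ✓.
(d): fails — world 4 has no successor.

(b), (c)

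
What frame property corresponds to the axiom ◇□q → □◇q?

convergence

This schema is the .2 axiom.
It corresponds to convergence: ∀x ∀y ∀z (Rxy ∧ Rxz → ∃w (Ryw ∧ Rzw)).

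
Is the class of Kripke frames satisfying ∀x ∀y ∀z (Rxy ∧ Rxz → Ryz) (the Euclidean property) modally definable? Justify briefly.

Definable; ◇q → □◇q defines it

This is a Sahlqvist condition; the 5 axiom ◇q → □◇q defines it.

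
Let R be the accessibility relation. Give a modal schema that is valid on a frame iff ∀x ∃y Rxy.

A defining formula is □r → ◇r (the D axiom).
Suppose □r→◇r is valid. At any x set V(r)=W. Then □r at x, so ◇r at x, so x has a successor.

□r → ◇r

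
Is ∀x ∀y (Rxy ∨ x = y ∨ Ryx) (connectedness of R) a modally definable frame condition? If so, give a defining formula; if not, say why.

Not definable by any modal formula

Any modally definable frame class is closed under disjoint unions.
Take 2 disjoint single-world reflexive frames: each is trivially connected, but their disjoint union has 2 worlds with no edge between distinct components, so it is not connected.
So the class is not modally definable.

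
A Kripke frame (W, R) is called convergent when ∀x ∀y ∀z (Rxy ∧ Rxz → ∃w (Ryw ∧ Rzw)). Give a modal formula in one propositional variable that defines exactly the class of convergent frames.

The condition is convergence. The .2 schema ◇□r → □◇r defines it.

◇□r → □◇r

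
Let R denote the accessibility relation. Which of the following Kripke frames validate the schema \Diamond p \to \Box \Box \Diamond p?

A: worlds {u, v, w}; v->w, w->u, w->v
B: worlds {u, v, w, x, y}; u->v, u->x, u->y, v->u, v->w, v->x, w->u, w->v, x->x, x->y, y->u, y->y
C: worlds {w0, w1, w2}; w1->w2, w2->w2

The schema corresponds to a generalized confluence (Geach) condition: \forall x \forall y \forall z ((xRy \wedge x R^2 z) \to \exists w (y = w \wedge zRw)).
A: fails — vRw, vR²u but no t with w=t and uRt.
B: fails — uRv, uR²x but no t with v=t and xRt.
C: satisfies the condition.

C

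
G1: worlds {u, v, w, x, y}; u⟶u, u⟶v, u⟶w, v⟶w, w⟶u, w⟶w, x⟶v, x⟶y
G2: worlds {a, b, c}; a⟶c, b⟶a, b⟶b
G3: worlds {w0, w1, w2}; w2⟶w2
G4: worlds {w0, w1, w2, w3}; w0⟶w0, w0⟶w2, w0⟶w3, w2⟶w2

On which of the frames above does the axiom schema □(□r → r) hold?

G3

This is the axiom for shift-reflexivity; its first-order frame correspondent is ∀x ∀y (Rxy → Ryy).
G1: fails — Ruv but not Rvv.
G2: fails — Rac but not Rcc.
G3: satisfies the condition.
G4: fails — Rw0w3 but not Rw3w3.
Valid on: G3.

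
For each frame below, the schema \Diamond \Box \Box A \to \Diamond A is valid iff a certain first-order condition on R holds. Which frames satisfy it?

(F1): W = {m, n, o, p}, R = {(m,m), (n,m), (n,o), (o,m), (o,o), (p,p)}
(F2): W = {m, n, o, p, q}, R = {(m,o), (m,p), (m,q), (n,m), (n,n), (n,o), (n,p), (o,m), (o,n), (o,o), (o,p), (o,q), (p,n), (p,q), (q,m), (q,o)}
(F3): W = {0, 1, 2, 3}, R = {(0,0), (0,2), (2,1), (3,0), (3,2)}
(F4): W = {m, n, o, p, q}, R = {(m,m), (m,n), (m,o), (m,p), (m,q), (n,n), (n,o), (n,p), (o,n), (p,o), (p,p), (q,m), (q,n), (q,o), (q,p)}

This is the axiom for a generalized confluence (Geach) condition; its first-order frame correspondent is \forall x \forall y (xRy \to \exists w (y R^2 w \wedge xRw)).
(F1): condition met.
(F2): condition met.
(F3): fails — 0R2 but no w with 2R²w and 0Rw.
(F4): condition met.
Valid on: (F1), (F2), (F4).

(F1), (F2), (F4)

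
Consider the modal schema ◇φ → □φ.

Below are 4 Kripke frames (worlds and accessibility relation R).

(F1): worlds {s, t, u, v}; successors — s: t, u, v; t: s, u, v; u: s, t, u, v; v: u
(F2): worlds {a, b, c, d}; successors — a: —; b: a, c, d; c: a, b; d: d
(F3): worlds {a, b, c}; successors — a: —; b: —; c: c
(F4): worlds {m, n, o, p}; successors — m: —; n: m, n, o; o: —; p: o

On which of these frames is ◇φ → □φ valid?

Frame correspondent (Sahlqvist): ∀x ∀y ∀z (Rxy ∧ Rxz → y = z) — i.e. partial functionality.
(F1): fails — s sees both t and u.
(F2): fails — b sees both a and c.
(F3): holds.
(F4): fails — n sees both m and n.

(F3)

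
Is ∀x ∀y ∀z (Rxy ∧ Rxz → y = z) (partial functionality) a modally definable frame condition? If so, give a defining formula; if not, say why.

The condition is partial functionality. A defining modal formula is ◇q → □q.
Suppose ◇q→□q is valid. Take Rxy, Rxz and set V(q)={y}. Then ◇q at x, so □q at x, so q at z, i.e. z=y.

Yes, by ◇q → □q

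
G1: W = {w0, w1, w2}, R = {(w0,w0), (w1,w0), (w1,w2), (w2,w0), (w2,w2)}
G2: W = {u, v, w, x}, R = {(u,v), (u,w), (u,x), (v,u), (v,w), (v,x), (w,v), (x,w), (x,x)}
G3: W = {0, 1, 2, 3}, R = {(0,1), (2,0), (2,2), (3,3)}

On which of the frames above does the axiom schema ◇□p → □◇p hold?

Frame correspondent (Sahlqvist): ∀x ∀y ∀z (Rxy ∧ Rxz → ∃w (Ryw ∧ Rzw)) — i.e. convergence.
G1: ✓.
G2: fails — Ruv and Ruw but v and w have no common successor.
G3: fails — R01 and R01 but 1 and 1 have no common successor.

G1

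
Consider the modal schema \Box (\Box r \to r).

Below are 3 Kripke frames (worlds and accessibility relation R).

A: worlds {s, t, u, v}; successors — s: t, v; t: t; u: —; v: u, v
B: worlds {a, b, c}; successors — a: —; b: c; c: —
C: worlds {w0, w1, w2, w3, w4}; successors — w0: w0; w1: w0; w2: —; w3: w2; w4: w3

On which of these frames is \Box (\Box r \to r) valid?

Frame correspondent (Sahlqvist): \forall x \forall y (Rxy \to Ryy) — i.e. shift-reflexivity.
A: fails — Rvu but not Ruu.
B: fails — Rbc but not Rcc.
C: fails — Rw4w3 but not Rw3w3.

none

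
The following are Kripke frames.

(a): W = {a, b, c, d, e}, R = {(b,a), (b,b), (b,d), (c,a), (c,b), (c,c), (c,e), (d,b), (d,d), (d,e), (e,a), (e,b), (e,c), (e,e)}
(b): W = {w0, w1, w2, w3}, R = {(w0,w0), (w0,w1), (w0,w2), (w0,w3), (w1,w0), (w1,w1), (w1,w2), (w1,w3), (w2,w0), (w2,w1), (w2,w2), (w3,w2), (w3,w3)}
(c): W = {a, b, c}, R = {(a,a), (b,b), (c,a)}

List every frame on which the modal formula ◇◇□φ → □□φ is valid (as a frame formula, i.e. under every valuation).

The schema corresponds to a generalized confluence (Geach) condition: ∀x ∀y ∀z ((xR²y ∧ xR²z) → ∃w (yRw ∧ z = w)).
(a): fails — bR²a, bR²a but no w with aRw and a=w.
(b): fails — w0R²w2, w0R²w3 but no w with w2Rw and w3=w.
(c): satisfies the condition.

(c)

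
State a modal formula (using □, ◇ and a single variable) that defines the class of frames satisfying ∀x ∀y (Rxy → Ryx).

r → □◇r

This is symmetry; the standard corresponding axiom is B: r → □◇r.
Suppose r→□◇r is valid. Take Rxy and set V(r)={x}. Then r at x, so □◇r at x, so ◇r at y, so some z with Ryz has r; z=x, i.e. Ryx.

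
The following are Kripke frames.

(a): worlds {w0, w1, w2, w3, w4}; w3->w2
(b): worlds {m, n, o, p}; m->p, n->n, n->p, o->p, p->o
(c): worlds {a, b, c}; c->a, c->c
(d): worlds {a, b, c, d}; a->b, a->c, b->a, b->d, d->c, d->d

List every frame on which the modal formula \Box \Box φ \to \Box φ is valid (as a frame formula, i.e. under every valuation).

(c)

The schema corresponds to density: \forall x \forall y (Rxy \to \exists z (Rxz \wedge Rzy)).
(a): fails — Rw3w2 but no z with Rw3z and Rzw2.
(b): fails — Rop but no z with Roz and Rzp.
(c): satisfies the condition.
(d): fails — Rab but no z with Raz and Rzb.
Valid on: (c).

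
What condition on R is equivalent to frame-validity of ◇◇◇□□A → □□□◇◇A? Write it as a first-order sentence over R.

∀x ∀y ∀z ((xR³y ∧ xR³z) → ∃w (yR²w ∧ zR²w))

This is a Sahlqvist (Geach-type) schema ◇^3□^2A → □^3◇^2A.
Minimal-valuation argument: fix x; take any y with xR^3y and any z with xR^3z. Set V(A) to the set of worlds R-reachable from y in exactly 2 steps. Then □^2A holds at y, so the antecedent holds at x; validity forces ◇^2A at z, giving a w with zR^2w and yR^2w.
First-order correspondent: ∀x ∀y ∀z ((xR³y ∧ xR³z) → ∃w (yR²w ∧ zR²w)).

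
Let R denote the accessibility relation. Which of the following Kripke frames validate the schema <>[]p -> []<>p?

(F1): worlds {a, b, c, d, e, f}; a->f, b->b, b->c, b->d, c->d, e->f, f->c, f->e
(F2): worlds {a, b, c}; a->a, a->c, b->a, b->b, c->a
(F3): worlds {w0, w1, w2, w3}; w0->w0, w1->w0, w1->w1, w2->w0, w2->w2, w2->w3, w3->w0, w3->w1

Frame correspondent (Sahlqvist): forall x forall y forall z (Rxy & Rxz -> exists w (Ryw & Rzw)) — i.e. convergence.
(F1): fails — Rbc and Rbd but c and d have no common successor.
(F2): condition met.
(F3): condition met.
Valid on: (F2), (F3).

(F2), (F3)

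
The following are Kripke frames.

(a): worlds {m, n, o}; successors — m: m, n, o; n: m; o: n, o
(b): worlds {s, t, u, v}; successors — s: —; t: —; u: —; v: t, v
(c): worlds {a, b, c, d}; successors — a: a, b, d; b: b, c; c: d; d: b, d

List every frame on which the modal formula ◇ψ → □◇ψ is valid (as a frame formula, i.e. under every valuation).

none

The schema corresponds to the Euclidean property: ∀x ∀y ∀z (Rxy ∧ Rxz → Ryz).
(a): fails — Rmo and Rmm but not Rom.
(b): fails — Rvt and Rvt but not Rtt.
(c): fails — Rab and Raa but not Rba.
Valid on no frame.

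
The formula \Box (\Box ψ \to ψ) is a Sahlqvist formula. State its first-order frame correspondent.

Suppose □(□ψ→ψ) is valid. Take Rxy and set V(ψ)={w : Ryw}. Then at y, □ψ holds; since □(□ψ→ψ) at x, □ψ→ψ at y, so ψ at y, i.e. Ryy.

shift-reflexivity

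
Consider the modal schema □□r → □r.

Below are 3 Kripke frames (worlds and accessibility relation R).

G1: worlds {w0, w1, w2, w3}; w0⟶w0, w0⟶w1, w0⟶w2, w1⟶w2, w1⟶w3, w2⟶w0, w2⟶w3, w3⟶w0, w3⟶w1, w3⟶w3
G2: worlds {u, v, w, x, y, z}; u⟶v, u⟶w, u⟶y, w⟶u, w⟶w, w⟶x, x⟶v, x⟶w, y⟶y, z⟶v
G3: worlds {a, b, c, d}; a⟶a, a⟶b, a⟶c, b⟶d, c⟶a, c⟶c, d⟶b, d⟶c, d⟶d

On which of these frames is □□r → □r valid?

G3

Frame correspondent (Sahlqvist): ∀x ∀y (Rxy → ∃z (Rxz ∧ Rzy)) — i.e. density.
G1: fails — Rw1w2 but no z with Rw1z and Rzw2.
G2: fails — Ruv but no t with Rut and Rtv.
G3: holds.
Valid on: G3.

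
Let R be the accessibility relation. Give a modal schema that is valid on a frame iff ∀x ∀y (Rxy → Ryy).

□(□s → s)

This is shift-reflexivity; the standard corresponding axiom is T□: □(□s → s).
Suppose □(□s→s) is valid. Take Rxy and set V(s)={w : Ryw}. Then at y, □s holds; since □(□s→s) at x, □s→s at y, so s at y, i.e. Ryy.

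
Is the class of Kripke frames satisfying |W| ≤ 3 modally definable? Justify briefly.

If a class were modally definable it would be closed under disjoint unions (Goldblatt–Thomason).
Any modal formula valid on each of 4 disjoint one-world frames is valid on their disjoint union (validity is preserved under disjoint unions). Each one-world frame has |W|=1≤3, but the union has |W|=4.
Hence having at most 3 worlds is not modally definable.

No — not modally definable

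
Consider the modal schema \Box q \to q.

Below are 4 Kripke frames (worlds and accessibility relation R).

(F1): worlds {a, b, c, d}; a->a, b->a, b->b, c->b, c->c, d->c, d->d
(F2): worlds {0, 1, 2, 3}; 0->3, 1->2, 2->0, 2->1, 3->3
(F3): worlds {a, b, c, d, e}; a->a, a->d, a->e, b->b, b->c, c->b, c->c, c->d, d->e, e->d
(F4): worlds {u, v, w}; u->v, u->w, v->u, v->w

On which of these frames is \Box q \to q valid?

(F1)

Frame correspondent (Sahlqvist): \forall x Rxx — i.e. reflexivity.
(F1): satisfies the condition.
(F2): fails — world 0 does not see itself.
(F3): fails — world d does not see itself.
(F4): fails — world u does not see itself.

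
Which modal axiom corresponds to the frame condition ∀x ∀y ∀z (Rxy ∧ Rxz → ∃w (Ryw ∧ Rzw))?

◇□r → □◇r

The condition is convergence. The .2 schema ◇□r → □◇r defines it.
Suppose ◇□r→□◇r is valid. Take Rxy, Rxz and set V(r)={w : Ryw}. Then □r at y so ◇□r at x, so □◇r at x, so ◇r at z, giving w with Rzw and Ryw.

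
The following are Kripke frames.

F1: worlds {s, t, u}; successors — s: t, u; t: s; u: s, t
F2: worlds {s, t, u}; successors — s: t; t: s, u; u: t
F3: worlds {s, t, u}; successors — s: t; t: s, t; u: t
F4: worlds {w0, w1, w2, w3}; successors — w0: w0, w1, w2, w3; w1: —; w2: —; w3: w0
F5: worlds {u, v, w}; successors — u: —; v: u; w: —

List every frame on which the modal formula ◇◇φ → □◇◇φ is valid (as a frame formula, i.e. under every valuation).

The schema corresponds to a generalized confluence (Geach) condition: ∀x ∀y ∀z ((xR²y ∧ xRz) → ∃w (y = w ∧ zR²w)).
F1: fails — sR²s, sRt but no w with s=w and tR²w.
F2: fails — sR²s, sRt but no w with s=w and tR²w.
F3: condition met.
F4: fails — w0R²w0, w0Rw1 but no w with w0=w and w1R²w.
F5: condition met.

F3, F5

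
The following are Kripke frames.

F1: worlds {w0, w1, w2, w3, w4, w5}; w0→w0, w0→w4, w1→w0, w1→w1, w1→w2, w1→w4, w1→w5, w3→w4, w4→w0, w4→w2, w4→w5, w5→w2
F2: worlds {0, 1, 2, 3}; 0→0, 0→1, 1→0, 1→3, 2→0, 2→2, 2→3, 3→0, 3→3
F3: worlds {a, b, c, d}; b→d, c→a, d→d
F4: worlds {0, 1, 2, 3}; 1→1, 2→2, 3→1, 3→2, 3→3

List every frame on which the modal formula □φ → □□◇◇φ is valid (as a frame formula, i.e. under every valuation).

F2, F3, F4

This is the axiom for a generalized confluence (Geach) condition; its first-order frame correspondent is ∀x ∀z (xR²z → ∃w (xRw ∧ zR²w)).
F1: fails — w0R²w2 but no w with w0Rw and w2R²w.
F2: holds.
F3: holds.
F4: holds.
Valid on: F2, F3, F4.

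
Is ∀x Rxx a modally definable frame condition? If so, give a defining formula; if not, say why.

This is a Sahlqvist condition; the T axiom □p → p defines it.

Yes — defined by □p → p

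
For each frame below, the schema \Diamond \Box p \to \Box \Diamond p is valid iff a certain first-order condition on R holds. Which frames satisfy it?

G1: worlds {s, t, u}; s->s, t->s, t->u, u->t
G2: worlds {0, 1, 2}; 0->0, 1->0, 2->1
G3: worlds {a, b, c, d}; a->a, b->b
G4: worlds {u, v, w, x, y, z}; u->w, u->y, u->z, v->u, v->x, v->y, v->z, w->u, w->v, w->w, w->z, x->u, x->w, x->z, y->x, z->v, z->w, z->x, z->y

Frame correspondent (Sahlqvist): \forall x \forall y \forall z (Rxy \wedge Rxz \to \exists w (Ryw \wedge Rzw)) — i.e. convergence.
G1: fails — Rts and Rtu but s and u have no common successor.
G2: ✓.
G3: ✓.
G4: fails — Ruy and Ruw but y and w have no common successor.

G2, G3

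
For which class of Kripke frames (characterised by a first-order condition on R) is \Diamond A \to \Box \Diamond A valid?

the Euclidean property: \forall x \forall y \forall z (Rxy \wedge Rxz \to Ryz)

Suppose ◇A→□◇A is valid. Take Rxy, Rxz and set V(A)={y}. Then ◇A at x, so □◇A at x, so ◇A at z, so some w with Rzw has A; w=y, i.e. Rzy. By symmetry of the argument, Ryz.
Conversely, on a frame with the Euclidean property the schema holds at every world under every valuation.
Frame condition: \forall x \forall y \forall z (Rxy \wedge Rxz \to Ryz).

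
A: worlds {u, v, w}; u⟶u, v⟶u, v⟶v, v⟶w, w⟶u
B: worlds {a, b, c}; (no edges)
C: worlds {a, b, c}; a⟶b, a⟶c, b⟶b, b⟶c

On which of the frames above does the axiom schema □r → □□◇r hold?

A, B

This is the axiom for a generalized confluence (Geach) condition; its first-order frame correspondent is ∀x ∀z (xR²z → ∃w (xRw ∧ zRw)).
A: condition met.
B: condition met.
C: fails — aR²c but no w with aRw and cRw.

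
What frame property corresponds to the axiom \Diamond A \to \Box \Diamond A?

the Euclidean property

This is the 5 axiom.
It corresponds to the Euclidean property: \forall x \forall y \forall z (Rxy \wedge Rxz \to Ryz).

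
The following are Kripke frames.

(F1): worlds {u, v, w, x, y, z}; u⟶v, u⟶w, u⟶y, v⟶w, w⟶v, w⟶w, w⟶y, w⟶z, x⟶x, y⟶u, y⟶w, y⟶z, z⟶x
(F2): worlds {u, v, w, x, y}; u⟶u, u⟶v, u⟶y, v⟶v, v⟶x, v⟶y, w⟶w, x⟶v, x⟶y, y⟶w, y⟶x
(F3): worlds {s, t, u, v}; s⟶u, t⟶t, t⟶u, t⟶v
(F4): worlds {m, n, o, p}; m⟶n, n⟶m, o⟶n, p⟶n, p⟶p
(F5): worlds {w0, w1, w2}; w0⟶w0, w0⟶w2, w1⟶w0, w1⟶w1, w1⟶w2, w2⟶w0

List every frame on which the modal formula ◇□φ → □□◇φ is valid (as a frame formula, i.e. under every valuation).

This is the axiom for a generalized confluence (Geach) condition; its first-order frame correspondent is ∀x ∀y ∀z ((xRy ∧ xR²z) → ∃w (yRw ∧ zRw)).
(F1): fails — uRv, uR²z but no t with vRt and zRt.
(F2): fails — uRu, uR²w but no t with uRt and wRt.
(F3): fails — tRt, tR²u but no w with tRw and uRw.
(F4): fails — mRn, mR²m but no w with nRw and mRw.
(F5): satisfies the condition.

(F5)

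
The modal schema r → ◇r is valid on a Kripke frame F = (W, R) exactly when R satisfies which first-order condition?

This is a form of the T axiom.
It corresponds to reflexivity: ∀x Rxx.

Reflexivity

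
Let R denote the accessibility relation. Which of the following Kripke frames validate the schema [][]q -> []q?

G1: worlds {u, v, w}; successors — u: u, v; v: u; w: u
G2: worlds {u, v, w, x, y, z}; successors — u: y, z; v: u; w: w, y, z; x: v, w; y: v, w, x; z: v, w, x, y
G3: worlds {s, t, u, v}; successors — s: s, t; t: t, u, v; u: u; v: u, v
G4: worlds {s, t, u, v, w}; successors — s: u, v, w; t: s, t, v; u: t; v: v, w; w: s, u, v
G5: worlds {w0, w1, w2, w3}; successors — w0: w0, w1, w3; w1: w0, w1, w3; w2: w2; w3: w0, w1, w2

G1, G3, G5

This is the axiom for density; its first-order frame correspondent is forall x forall y (Rxy -> exists z (Rxz & Rzy)).
G1: satisfies the condition.
G2: fails — Ruz but no t with Rut and Rtz.
G3: satisfies the condition.
G4: fails — Rws but no z with Rwz and Rzs.
G5: satisfies the condition.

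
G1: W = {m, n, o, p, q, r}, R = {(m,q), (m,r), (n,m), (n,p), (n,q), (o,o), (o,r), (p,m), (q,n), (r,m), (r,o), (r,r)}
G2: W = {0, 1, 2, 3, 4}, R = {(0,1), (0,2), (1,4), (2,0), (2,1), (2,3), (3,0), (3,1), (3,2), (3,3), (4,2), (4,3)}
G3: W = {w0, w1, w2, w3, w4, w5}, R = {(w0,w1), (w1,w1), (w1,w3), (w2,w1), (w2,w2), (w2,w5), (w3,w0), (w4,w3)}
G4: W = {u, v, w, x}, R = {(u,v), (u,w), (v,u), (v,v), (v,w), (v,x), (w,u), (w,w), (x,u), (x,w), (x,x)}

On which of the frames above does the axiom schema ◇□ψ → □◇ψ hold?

This is the axiom for convergence; its first-order frame correspondent is ∀x ∀y ∀z (Rxy ∧ Rxz → ∃w (Ryw ∧ Rzw)).
G1: fails — Rmr and Rmq but r and q have no common successor.
G2: fails — R02 and R01 but 2 and 1 have no common successor.
G3: fails — Rw1w1 and Rw1w3 but w1 and w3 have no common successor.
G4: satisfies the condition.

G4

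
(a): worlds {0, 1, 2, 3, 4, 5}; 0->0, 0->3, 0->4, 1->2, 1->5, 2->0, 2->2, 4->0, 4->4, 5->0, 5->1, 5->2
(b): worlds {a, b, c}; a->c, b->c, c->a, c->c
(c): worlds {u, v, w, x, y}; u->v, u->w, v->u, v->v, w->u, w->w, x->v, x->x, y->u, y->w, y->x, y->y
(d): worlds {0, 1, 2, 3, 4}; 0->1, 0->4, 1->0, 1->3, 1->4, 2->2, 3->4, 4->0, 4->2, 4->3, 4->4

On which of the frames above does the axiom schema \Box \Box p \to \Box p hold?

(b), (c)

Frame correspondent (Sahlqvist): \forall x \forall y (Rxy \to \exists z (Rxz \wedge Rzy)) — i.e. density.
(a): fails — R51 but no z with R5z and Rz1.
(b): satisfies the condition.
(c): satisfies the condition.
(d): fails — R01 but no z with R0z and Rz1.
Valid on: (b), (c).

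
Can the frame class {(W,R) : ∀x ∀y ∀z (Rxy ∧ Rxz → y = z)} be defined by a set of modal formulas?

This is a Sahlqvist condition; the CD axiom ◇r → □r defines it.

Definable; ◇r → □r defines it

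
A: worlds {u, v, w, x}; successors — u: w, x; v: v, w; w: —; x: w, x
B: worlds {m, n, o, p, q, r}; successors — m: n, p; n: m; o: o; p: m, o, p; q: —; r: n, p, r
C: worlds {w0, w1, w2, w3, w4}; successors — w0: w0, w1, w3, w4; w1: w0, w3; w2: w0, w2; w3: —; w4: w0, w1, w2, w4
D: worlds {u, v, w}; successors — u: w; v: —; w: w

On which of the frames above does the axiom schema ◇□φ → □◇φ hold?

This is the axiom for convergence; its first-order frame correspondent is ∀x ∀y ∀z (Rxy ∧ Rxz → ∃w (Ryw ∧ Rzw)).
A: fails — Ruw and Ruw but w and w have no common successor.
B: fails — Rpm and Rpo but m and o have no common successor.
C: fails — Rw0w4 and Rw0w3 but w4 and w3 have no common successor.
D: ✓.

D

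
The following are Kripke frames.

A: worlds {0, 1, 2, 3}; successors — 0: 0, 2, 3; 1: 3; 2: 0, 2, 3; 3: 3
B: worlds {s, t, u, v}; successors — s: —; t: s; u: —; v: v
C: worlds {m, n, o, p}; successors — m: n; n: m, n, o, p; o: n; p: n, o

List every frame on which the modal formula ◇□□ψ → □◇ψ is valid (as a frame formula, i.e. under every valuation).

A, C

The schema corresponds to a generalized confluence (Geach) condition: ∀x ∀y ∀z ((xRy ∧ xRz) → ∃w (yR²w ∧ zRw)).
A: condition met.
B: fails — tRs, tRs but no w with sR²w and sRw.
C: condition met.
Valid on: A, C.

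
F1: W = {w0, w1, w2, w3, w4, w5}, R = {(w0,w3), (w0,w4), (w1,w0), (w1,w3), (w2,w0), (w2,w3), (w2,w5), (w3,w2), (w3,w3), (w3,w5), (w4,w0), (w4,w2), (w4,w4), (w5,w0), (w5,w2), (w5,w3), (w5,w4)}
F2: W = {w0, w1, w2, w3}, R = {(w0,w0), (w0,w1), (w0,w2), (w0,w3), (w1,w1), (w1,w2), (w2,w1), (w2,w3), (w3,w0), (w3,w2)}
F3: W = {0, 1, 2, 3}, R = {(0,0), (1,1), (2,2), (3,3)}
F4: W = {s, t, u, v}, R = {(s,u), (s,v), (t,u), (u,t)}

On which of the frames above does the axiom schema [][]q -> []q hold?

The schema corresponds to density: forall x forall y (Rxy -> exists z (Rxz & Rzy)).
F1: fails — Rw1w0 but no z with Rw1z and Rzw0.
F2: fails — Rw2w3 but no z with Rw2z and Rzw3.
F3: holds.
F4: fails — Rsu but no z with Rsz and Rzu.

F3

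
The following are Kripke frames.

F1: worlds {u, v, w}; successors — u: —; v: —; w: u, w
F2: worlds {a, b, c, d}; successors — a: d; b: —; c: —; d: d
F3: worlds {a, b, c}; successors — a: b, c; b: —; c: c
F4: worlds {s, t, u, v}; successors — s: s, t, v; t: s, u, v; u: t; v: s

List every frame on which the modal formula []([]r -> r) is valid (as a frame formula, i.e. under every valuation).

The schema corresponds to shift-reflexivity: forall x forall y (Rxy -> Ryy).
F1: fails — Rwu but not Ruu.
F2: satisfies the condition.
F3: fails — Rab but not Rbb.
F4: fails — Rtv but not Rvv.

F2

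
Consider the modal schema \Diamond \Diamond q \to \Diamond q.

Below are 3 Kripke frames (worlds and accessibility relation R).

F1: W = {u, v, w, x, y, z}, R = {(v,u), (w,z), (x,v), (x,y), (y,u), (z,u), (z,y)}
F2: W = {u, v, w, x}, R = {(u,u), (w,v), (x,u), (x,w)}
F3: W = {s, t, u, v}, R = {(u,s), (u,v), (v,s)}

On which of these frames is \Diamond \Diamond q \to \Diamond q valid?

The schema corresponds to transitivity: \forall x \forall y \forall z (Rxy \wedge Ryz \to Rxz).
F1: fails — Rxy and Ryu but not Rxu.
F2: fails — Rxw and Rwv but not Rxv.
F3: holds.
Valid on: F3.

F3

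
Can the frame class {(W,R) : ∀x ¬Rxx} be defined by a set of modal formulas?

No — not modally definable

If a class were modally definable it would be closed under surjective bounded morphisms (Goldblatt–Thomason).
The 3-cycle (worlds 0,1,2 with 0→1→2→0) is irreflexive, and the map sending every world to a single reflexive point • is a surjective bounded morphism (forth: every edge maps to (•,•); back: every world has a successor). So any modal formula valid on the 3-cycle is also valid on the reflexive point, which is not irreflexive.
So no modal formula (or set of formulas) defines exactly the irreflexive frames.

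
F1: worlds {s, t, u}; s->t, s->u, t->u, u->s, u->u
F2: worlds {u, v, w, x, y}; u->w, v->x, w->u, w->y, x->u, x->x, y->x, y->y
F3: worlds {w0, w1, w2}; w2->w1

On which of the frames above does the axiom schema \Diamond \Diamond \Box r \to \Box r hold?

F3

This is the axiom for a generalized confluence (Geach) condition; its first-order frame correspondent is \forall x \forall y \forall z ((x R^2 y \wedge xRz) \to \exists w (yRw \wedge z = w)).
F1: fails — sR²u, sRt but no w with uRw and t=w.
F2: fails — uR²y, uRw but no t with yRt and w=t.
F3: ✓.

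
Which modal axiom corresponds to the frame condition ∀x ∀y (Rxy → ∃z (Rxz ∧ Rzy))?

□□ψ → □ψ

This is density; the standard corresponding axiom is C4: □□ψ → □ψ.
Suppose □□ψ→□ψ is valid. Take Rxy and set V(ψ)={w : xR²w}. Then □□ψ at x, so □ψ at x, so ψ at y, i.e. ∃z(Rxz∧Rzy).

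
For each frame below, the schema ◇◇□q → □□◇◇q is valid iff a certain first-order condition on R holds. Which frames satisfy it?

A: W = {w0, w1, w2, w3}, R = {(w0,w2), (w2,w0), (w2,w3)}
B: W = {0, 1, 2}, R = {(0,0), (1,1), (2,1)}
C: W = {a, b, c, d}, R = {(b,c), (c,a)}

B

Frame correspondent (Sahlqvist): ∀x ∀y ∀z ((xR²y ∧ xR²z) → ∃w (yRw ∧ zR²w)) — i.e. a generalized confluence (Geach) condition.
A: fails — w0R²w0, w0R²w0 but no w with w0Rw and w0R²w.
B: ✓.
C: fails — bR²a, bR²a but no w with aRw and aR²w.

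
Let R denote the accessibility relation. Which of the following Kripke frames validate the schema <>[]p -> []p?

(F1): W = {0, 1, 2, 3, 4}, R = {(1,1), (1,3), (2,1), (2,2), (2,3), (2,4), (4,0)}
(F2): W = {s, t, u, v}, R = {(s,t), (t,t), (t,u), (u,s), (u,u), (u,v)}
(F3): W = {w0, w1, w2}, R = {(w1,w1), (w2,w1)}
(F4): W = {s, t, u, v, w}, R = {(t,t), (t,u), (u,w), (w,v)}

(F3)

The schema corresponds to the Euclidean property: forall x forall y forall z (Rxy & Rxz -> Ryz).
(F1): fails — R13 and R11 but not R31.
(F2): fails — Rtu and Rtt but not Rut.
(F3): ✓.
(F4): fails — Rtu and Rtt but not Rut.
Valid on: (F3).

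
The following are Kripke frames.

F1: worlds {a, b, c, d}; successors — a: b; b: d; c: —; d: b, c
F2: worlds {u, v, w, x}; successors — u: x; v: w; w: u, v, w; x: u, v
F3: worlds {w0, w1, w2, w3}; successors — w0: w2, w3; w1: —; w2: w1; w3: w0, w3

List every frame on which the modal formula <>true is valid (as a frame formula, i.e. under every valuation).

Frame correspondent (Sahlqvist): forall x exists y Rxy — i.e. seriality.
F1: fails — world c has no successor.
F2: ✓.
F3: fails — world w1 has no successor.
Valid on: F2.

F2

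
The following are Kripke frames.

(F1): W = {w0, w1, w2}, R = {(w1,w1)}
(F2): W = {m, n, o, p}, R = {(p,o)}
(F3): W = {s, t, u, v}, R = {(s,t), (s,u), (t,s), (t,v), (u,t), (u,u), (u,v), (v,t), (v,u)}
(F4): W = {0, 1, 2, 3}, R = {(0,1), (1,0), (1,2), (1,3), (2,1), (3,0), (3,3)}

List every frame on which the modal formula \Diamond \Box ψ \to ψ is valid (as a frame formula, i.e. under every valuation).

The schema corresponds to symmetry: \forall x \forall y (Rxy \to Ryx).
(F1): condition met.
(F2): fails — Rpo but not Rop.
(F3): fails — Rut but not Rtu.
(F4): fails — R13 but not R31.
Valid on: (F1).

(F1)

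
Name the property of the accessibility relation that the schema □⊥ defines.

□⊥ is valid iff no world has any successor (otherwise □⊥ fails at any world with one).

emptiness of R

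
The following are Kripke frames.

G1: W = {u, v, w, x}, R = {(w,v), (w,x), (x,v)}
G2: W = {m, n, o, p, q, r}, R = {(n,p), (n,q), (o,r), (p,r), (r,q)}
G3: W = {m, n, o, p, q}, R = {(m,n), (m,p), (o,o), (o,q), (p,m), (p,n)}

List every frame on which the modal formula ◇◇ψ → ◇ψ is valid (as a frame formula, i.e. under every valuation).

Frame correspondent (Sahlqvist): ∀x ∀y ∀z (Rxy ∧ Ryz → Rxz) — i.e. transitivity.
G1: satisfies the condition.
G2: fails — Rpr and Rrq but not Rpq.
G3: fails — Rpm and Rmp but not Rpp.
Valid on: G1.

G1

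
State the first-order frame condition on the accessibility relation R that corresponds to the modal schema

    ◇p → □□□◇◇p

∀x ∀y ∀z ((xRy ∧ xR³z) → ∃w (y = w ∧ zR²w))

This is a Sahlqvist (Geach-type) schema ◇^1□^0p → □^3◇^2p.
Minimal-valuation argument: fix x; take any y with xR^1y and any z with xR^3z. Set V(p) to the set of worlds R-reachable from y in exactly 0 steps. Then □^0p holds at y, so the antecedent holds at x; validity forces ◇^2p at z, giving a w with zR^2w and yR^0w.
First-order correspondent: ∀x ∀y ∀z ((xRy ∧ xR³z) → ∃w (y = w ∧ zR²w)).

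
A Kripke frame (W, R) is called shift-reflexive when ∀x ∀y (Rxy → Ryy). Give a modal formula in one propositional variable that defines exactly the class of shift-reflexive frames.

□(□q → q)

This is shift-reflexivity; the standard corresponding axiom is T□: □(□q → q).
Suppose □(□q→q) is valid. Take Rxy and set V(q)={w : Ryw}. Then at y, □q holds; since □(□q→q) at x, □q→q at y, so q at y, i.e. Ryy.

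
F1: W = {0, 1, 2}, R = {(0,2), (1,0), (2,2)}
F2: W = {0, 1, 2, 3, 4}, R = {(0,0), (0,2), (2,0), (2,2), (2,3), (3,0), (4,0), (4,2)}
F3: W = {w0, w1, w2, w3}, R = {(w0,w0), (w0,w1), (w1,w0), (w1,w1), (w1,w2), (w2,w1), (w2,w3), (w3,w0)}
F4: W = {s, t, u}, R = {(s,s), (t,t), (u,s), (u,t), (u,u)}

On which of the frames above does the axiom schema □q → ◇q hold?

F1, F3, F4

The schema corresponds to seriality: ∀x ∃y Rxy.
F1: condition met.
F2: fails — world 1 has no successor.
F3: condition met.
F4: condition met.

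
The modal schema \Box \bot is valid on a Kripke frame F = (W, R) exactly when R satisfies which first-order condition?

emptiness of R: \forall x \forall y \neg Rxy

This schema is the Ver axiom.
Its frame correspondent is emptiness of R — \forall x \forall y \neg Rxy.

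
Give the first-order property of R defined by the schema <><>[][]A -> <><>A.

This is a Sahlqvist (Geach-type) schema ◇^2□^2A → □^0◇^2A.
Minimal-valuation argument: fix x; take any y with xR^2y and any z with xR^0z. Set V(A) to the set of worlds R-reachable from y in exactly 2 steps. Then □^2A holds at y, so the antecedent holds at x; validity forces ◇^2A at z, giving a w with zR^2w and yR^2w.
First-order correspondent: forall x forall y (x R^2 y -> exists w (y R^2 w & x R^2 w)).

forall x forall y (x R^2 y -> exists w (y R^2 w & x R^2 w))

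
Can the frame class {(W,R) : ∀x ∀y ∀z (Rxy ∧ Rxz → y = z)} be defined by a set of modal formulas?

Yes — defined by ◇q → □q

The condition is partial functionality. A defining modal formula is ◇q → □q.
Suppose ◇q→□q is valid. Take Rxy, Rxz and set V(q)={y}. Then ◇q at x, so □q at x, so q at z, i.e. z=y.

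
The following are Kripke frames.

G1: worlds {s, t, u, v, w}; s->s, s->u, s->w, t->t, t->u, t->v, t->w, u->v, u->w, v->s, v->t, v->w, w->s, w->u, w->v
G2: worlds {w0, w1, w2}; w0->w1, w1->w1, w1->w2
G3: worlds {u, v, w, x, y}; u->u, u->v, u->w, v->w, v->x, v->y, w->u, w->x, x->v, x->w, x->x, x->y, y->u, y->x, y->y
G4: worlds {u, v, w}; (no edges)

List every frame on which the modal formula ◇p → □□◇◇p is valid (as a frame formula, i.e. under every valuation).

The schema corresponds to a generalized confluence (Geach) condition: ∀x ∀y ∀z ((xRy ∧ xR²z) → ∃w (y = w ∧ zR²w)).
G1: fails — tRt, tR²s but no w* with t=w* and sR²w*.
G2: fails — w0Rw1, w0R²w2 but no w with w1=w and w2R²w.
G3: satisfies the condition.
G4: satisfies the condition.

G3, G4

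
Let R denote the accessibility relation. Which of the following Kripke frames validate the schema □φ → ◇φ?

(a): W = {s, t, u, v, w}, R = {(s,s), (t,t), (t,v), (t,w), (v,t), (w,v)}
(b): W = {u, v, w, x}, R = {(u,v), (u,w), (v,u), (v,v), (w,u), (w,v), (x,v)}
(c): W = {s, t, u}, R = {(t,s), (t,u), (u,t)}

The schema corresponds to seriality: ∀x ∃y Rxy.
(a): fails — world u has no successor.
(b): condition met.
(c): fails — world s has no successor.

(b)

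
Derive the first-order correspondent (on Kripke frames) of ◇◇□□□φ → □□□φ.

This is a Sahlqvist (Geach-type) schema ◇^2□^3φ → □^3◇^0φ.
Minimal-valuation argument: fix x; take any y with xR^2y and any z with xR^3z. Set V(φ) to the set of worlds R-reachable from y in exactly 3 steps. Then □^3φ holds at y, so the antecedent holds at x; validity forces ◇^0φ at z, giving a w with zR^0w and yR^3w.
First-order correspondent: ∀x ∀y ∀z ((xR²y ∧ xR³z) → ∃w (yR³w ∧ z = w)).

∀x ∀y ∀z ((xR²y ∧ xR³z) → ∃w (yR³w ∧ z = w))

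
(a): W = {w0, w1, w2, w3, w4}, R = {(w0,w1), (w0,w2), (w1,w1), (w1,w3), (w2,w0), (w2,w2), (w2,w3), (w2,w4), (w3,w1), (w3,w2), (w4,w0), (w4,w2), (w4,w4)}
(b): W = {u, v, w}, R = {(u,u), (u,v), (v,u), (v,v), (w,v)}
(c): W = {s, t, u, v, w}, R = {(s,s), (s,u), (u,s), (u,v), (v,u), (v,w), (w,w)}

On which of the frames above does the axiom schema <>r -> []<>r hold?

(b)

This is the axiom for the Euclidean property; its first-order frame correspondent is forall x forall y forall z (Rxy & Rxz -> Ryz).
(a): fails — Rw0w1 and Rw0w2 but not Rw1w2.
(b): satisfies the condition.
(c): fails — Rsu and Rsu but not Ruu.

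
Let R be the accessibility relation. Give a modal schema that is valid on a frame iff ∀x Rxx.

This is reflexivity; the standard corresponding axiom is T: □r → r.

□r → r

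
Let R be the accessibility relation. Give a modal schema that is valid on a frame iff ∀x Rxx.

A defining formula is □q → q (the T axiom).
Suppose □q→q is valid. At any x set V(q)={w : Rxw}. Then □q holds at x, so q holds at x, i.e. Rxx.

□q → q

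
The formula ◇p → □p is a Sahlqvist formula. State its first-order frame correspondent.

partial functionality

Suppose ◇p→□p is valid. Take Rxy, Rxz and set V(p)={y}. Then ◇p at x, so □p at x, so p at z, i.e. z=y.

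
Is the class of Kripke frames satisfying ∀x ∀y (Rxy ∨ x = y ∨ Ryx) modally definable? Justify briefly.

Any modally definable frame class is closed under disjoint unions.
Take 3 disjoint single-world reflexive frames: each is trivially connected, but their disjoint union has 3 worlds with no edge between distinct components, so it is not connected.
So no modal formula (or set of formulas) defines exactly the connected frames.

No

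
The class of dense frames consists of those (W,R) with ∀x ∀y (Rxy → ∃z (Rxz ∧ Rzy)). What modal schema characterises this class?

□□p → □p

This is density; the standard corresponding axiom is C4: □□p → □p.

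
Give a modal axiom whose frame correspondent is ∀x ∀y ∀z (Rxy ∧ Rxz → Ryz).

A defining formula is ◇s → □◇s (the 5 axiom).
Suppose ◇s→□◇s is valid. Take Rxy, Rxz and set V(s)={y}. Then ◇s at x, so □◇s at x, so ◇s at z, so some w with Rzw has s; w=y, i.e. Rzy. By symmetry of the argument, Ryz.

◇s → □◇s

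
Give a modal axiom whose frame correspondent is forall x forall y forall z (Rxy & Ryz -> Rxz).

□ψ → □□ψ

The condition is transitivity. The 4 schema □ψ → □□ψ defines it.
Suppose □ψ→□□ψ is valid. Take Rxy, Ryz and set V(ψ)={w : Rxw}. Then □ψ at x, so □□ψ at x, so □ψ at y, so ψ at z, i.e. Rxz.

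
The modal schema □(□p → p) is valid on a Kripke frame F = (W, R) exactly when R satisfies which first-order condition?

Shift-reflexivity

This is the T□ axiom.
It corresponds to shift-reflexivity: ∀x ∀y (Rxy → Ryy).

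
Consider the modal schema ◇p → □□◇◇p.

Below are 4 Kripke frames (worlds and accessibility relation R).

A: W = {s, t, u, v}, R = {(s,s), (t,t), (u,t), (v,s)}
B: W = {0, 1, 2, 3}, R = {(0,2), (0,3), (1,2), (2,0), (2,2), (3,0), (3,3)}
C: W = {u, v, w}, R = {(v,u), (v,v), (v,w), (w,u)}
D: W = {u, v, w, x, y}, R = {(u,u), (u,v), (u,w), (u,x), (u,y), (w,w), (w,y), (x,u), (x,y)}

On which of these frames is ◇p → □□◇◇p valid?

Frame correspondent (Sahlqvist): ∀x ∀y ∀z ((xRy ∧ xR²z) → ∃w (y = w ∧ zR²w)) — i.e. a generalized confluence (Geach) condition.
A: satisfies the condition.
B: satisfies the condition.
C: fails — vRu, vR²u but no t with u=t and uR²t.
D: fails — uRu, uR²v but no t with u=t and vR²t.
Valid on: A, B.

A, B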